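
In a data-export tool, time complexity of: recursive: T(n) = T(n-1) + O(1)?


Reasoning: linear recursion with constant work per frame
Complexity: O(n)

O(n)


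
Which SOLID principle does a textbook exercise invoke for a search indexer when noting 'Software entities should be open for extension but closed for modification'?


This describes the Open/Closed Principle (OCP)

Open/Closed Principle (OCP)


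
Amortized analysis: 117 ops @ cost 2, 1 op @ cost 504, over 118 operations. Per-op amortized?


Formula: Amortized cost = Total cost / Operations
Total cost = (117 * 2) + (1 * 504)
Total cost = 234 + 504 = 738
Amortized = 738 / 118 = 6.2542

6.2542


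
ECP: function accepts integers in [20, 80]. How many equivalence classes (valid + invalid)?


Valid range: [20, 80]
Class 1: x < 20 — invalid
Class 2: 20 ≤ x ≤ 80 — valid
Class 3: x > 80 — invalid
Total equivalence classes: 3

3 equivalence classes


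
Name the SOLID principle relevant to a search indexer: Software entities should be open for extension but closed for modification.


This describes the Open/Closed Principle (OCP)

Open/Closed Principle (OCP)


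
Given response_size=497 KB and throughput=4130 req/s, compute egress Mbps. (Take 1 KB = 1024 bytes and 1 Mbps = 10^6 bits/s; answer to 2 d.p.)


Formula: Mbps = payload_bytes * RPS * 8 / 1e6
Payload per request = 497 KB = 497 * 1024 = 508928 bytes
Total bytes/sec = 508928 * 4130 = 2101872640
Total bits/sec = 2101872640 * 8 = 16814981120
Mbps = 16814981120 / 1e6 = 16814.98

16814.98 Mbps


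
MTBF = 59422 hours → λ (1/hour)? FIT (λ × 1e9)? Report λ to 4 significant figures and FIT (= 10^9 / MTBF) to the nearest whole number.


Formula: λ = 1 / MTBF; FIT = λ × 1e9 = 1e9 / MTBF
λ = 1 / 59422 ≈ 1.683e-05 failures/hour
FIT = 1e9 / 59422 ≈ 16829 failures per 1e9 hours (nearest whole number)

λ = 1.683e-05 /h, FIT = 16829


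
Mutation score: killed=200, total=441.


Mutation score = killed / total * 100
Mutation score = 200 / 441 * 100
Mutation score = 45.35%

45.35%


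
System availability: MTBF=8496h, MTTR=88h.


Availability = MTBF / (MTBF + MTTR)
Availability = 8496 / (8496 + 88)
Availability = 8496 / 8584
Availability = 98.9748%

98.9748%


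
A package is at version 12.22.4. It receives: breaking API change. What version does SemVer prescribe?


Current: 12.22.4
Change category: 'breaking API change' → major bump
SemVer rule: major bump → increment MAJOR, reset MINOR and PATCH to 0
New: 13.0.0

13.0.0


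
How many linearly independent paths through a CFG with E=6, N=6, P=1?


Formula: V(G) = E - N + 2P
V(G) = 6 - 6 + 2*1
V(G) = 0 + 2
V(G) = 2

2


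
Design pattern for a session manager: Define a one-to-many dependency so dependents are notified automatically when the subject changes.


This matches the Observer pattern

Observer


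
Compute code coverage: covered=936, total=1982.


Coverage = covered / total * 100
Coverage = 936 / 1982 * 100
Coverage = 47.23%

47.23%


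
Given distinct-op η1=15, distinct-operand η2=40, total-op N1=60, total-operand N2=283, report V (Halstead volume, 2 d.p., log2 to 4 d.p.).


Formula: V = N * log2(η), where N = N1 + N2 and η = η1 + η2
η = 15 + 40 = 55
N = 60 + 283 = 343
log2(55) ≈ 5.7814
V = 343 * 5.7814 = 1983.02

1983.02


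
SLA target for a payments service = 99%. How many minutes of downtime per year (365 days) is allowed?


Formula: allowed downtime = period * (100 - SLA) / 100
Period (year (365 days)) = 525600 minutes
Unavailability fraction = (100 - 99.0) / 100
Allowed downtime = 525600 * (100 - 99.0) / 100
Allowed downtime = 5256.0 minutes

5256.0 minutes


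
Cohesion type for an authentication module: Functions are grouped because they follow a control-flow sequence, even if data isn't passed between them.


Reasoning: Grouped by order of execution within a routine, not by data flow
Type: Procedural cohesion

Procedural cohesion


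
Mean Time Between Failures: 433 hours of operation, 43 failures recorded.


Formula: MTBF = Total operating time / Number of failures
MTBF = 433 / 43
MTBF = 10.07 hours

10.07 hours


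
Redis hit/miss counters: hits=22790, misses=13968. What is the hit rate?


Formula: hit rate = hits / (hits + misses) * 100
hit rate = 22790 / (22790 + 13968) * 100
hit rate = 22790 / 36758 * 100
hit rate = 62.0%

62.0%


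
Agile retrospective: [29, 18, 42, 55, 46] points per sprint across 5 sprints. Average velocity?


Formula: Avg velocity = Total points / Number of sprints
Points: [29, 18, 42, 55, 46]
Sum = 29 + 18 + 42 + 55 + 46 = 190
Avg velocity = 190 / 5 = 38.0 points/sprint

38.0 points/sprint


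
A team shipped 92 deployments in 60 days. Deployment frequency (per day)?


Formula: deployments per day = releases / days
= 92 / 60
= 1.533 deploys/day
(equivalently, 10.73 deploys/week)

1.533 deploys/day


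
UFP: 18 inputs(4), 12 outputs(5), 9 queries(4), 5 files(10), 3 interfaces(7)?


UFP = EI*4 + EO*5 + EQ*4 + ILF*10 + EIF*7
UFP = 18*4 + 12*5 + 9*4 + 5*10 + 3*7
UFP = 72 + 60 + 36 + 50 + 21
UFP = 239

239


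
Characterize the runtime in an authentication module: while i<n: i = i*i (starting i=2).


Reasoning: squaring drives double-exponential growth; iterations ~ log log n
Complexity: O(log log n)

O(log log n)


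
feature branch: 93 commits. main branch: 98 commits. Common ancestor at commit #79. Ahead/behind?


Common ancestor: commit #79
feature commits after divergence: 93 - 79 = 14
main commits after divergence: 98 - 79 = 19
feature is 14 commits ahead of main
main is 19 commits ahead of feature

feature ahead: 14, main ahead: 19


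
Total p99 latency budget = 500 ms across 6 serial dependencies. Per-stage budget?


Formula: per_stage = total_budget / stages
per_stage = 500 / 6
per_stage = 83.33 ms

83.33 ms


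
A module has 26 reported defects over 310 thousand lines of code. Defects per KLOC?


Defect density = defects / KLOC
Defect density = 26 / 310
Defect density = 0.084 defects/KLOC

0.084 defects/KLOC


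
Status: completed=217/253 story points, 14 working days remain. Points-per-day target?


Formula: Required rate = Remaining points / Days left
Remaining = 253 - 217 = 36 points
Required rate = 36 / 14 = 2.57 points/day

2.57 points/day


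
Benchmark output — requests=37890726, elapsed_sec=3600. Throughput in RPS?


Formula: throughput = requests / seconds
throughput = 37890726 / 3600
throughput = 10525.2 requests/second

10525.2 requests/second


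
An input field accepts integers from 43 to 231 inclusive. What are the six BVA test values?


Range: [43, 231]
Boundaries: just below min, min, min+1, max-1, max, just above max
Values: [42, 43, 44, 230, 231, 232]

[42, 43, 44, 230, 231, 232]


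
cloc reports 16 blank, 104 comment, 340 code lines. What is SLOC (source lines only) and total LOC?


Total LOC = blank + comment + code
Total LOC = 16 + 104 + 340 = 460
SLOC (source only) = code = 340

Total LOC: 460, SLOC: 340


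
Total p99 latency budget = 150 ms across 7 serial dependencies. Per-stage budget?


Formula: per_stage = total_budget / stages
per_stage = 150 / 7
per_stage = 21.43 ms

21.43 ms


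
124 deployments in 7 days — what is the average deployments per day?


Formula: deployments per day = releases / days
= 124 / 7
= 17.714 deploys/day
(equivalently, 124.0 deploys/week)

17.714 deploys/day


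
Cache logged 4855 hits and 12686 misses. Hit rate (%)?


Formula: hit rate = hits / (hits + misses) * 100
hit rate = 4855 / (4855 + 12686) * 100
hit rate = 4855 / 17541 * 100
hit rate = 27.68%

27.68%


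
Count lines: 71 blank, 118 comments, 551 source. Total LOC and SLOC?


Total LOC = blank + comment + code
Total LOC = 71 + 118 + 551 = 740
SLOC (source only) = code = 551

Total LOC: 740, SLOC: 551


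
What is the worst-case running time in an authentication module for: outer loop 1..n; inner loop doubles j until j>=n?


Reasoning: linear outer times logarithmic inner
Complexity: O(n log n)

O(n log n)


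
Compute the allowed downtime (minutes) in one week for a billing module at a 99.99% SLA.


Formula: allowed downtime = period * (100 - SLA) / 100
Period (week) = 10080 minutes
Unavailability fraction = (100 - 99.99) / 100
Allowed downtime = 10080 * (100 - 99.99) / 100
Allowed downtime = 1.008 minutes

1.008 minutes


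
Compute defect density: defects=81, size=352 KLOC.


Defect density = defects / KLOC
Defect density = 81 / 352
Defect density = 0.23 defects/KLOC

0.23 defects/KLOC


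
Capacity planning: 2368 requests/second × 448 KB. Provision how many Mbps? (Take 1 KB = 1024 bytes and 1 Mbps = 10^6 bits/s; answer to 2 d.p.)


Formula: Mbps = payload_bytes * RPS * 8 / 1e6
Payload per request = 448 KB = 448 * 1024 = 458752 bytes
Total bytes/sec = 458752 * 2368 = 1086324736
Total bits/sec = 1086324736 * 8 = 8690597888
Mbps = 8690597888 / 1e6 = 8690.6

8690.6 Mbps


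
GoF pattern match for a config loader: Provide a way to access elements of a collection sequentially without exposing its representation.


This matches the Iterator pattern

Iterator


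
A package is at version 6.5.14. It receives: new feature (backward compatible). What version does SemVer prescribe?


Current: 6.5.14
Change category: 'new feature (backward compatible)' → minor bump
SemVer rule: minor bump → increment MINOR, reset PATCH to 0 (MAJOR unchanged)
New: 6.6.0

6.6.0


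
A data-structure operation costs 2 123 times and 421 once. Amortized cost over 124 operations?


Formula: Amortized cost = Total cost / Operations
Total cost = (123 * 2) + (1 * 421)
Total cost = 246 + 421 = 667
Amortized = 667 / 124 = 5.379

5.379


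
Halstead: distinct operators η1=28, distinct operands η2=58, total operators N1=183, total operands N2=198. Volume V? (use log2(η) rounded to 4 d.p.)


Formula: V = N * log2(η), where N = N1 + N2 and η = η1 + η2
η = 28 + 58 = 86
N = 183 + 198 = 381
log2(86) ≈ 6.4263
V = 381 * 6.4263 = 2448.42

2448.42


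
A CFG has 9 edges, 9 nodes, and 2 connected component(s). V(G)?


Formula: V(G) = E - N + 2P
V(G) = 9 - 9 + 2*2
V(G) = 0 + 4
V(G) = 4

4


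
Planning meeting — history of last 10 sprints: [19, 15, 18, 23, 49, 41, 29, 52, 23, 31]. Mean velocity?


Formula: Avg velocity = Total points / Number of sprints
Points: [19, 15, 18, 23, 49, 41, 29, 52, 23, 31]
Sum = 19 + 15 + 18 + 23 + 49 + 41 + 29 + 52 + 23 + 31 = 300
Avg velocity = 300 / 10 = 30.0 points/sprint

30.0 points/sprint


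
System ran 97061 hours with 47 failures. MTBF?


Formula: MTBF = Total operating time / Number of failures
MTBF = 97061 / 47
MTBF = 2065.13 hours

2065.13 hours


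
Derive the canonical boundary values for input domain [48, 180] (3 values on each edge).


Range: [48, 180]
Boundaries: just below min, min, min+1, max-1, max, just above max
Values: [47, 48, 49, 179, 180, 181]

[47, 48, 49, 179, 180, 181]


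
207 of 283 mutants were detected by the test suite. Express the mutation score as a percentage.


Mutation score = killed / total * 100
Mutation score = 207 / 283 * 100
Mutation score = 73.14%

73.14%


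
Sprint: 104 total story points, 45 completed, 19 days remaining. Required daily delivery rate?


Formula: Required rate = Remaining points / Days left
Remaining = 104 - 45 = 59 points
Required rate = 59 / 19 = 3.11 points/day

3.11 points/day


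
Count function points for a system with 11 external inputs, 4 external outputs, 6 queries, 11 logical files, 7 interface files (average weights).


UFP = EI*4 + EO*5 + EQ*4 + ILF*10 + EIF*7
UFP = 11*4 + 4*5 + 6*4 + 11*10 + 7*7
UFP = 44 + 20 + 24 + 110 + 49
UFP = 247

247


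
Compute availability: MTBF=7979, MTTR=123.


Availability = MTBF / (MTBF + MTTR)
Availability = 7979 / (7979 + 123)
Availability = 7979 / 8102
Availability = 98.4819%

98.4819%


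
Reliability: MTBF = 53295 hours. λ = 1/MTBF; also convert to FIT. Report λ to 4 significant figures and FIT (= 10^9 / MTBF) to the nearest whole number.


Formula: λ = 1 / MTBF; FIT = λ × 1e9 = 1e9 / MTBF
λ = 1 / 53295 ≈ 1.876e-05 failures/hour
FIT = 1e9 / 53295 ≈ 18763 failures per 1e9 hours (nearest whole number)

λ = 1.876e-05 /h, FIT = 18763


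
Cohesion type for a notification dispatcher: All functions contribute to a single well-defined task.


Reasoning: Best: single purpose
Type: Functional cohesion

Functional cohesion


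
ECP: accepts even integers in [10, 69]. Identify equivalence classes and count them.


Constraint: even integers in [10, 69]
Class 1: x < 10 — out-of-range invalid
Class 2: x in [10,69] but odd — wrong type invalid
Class 3: x in [10,69] and even — valid
Class 4: x > 69 — out-of-range invalid
Total equivalence classes: 4

4 equivalence classes


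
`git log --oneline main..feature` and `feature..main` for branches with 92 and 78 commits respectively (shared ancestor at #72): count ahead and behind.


Common ancestor: commit #72
feature commits after divergence: 92 - 72 = 20
main commits after divergence: 78 - 72 = 6
feature is 20 commits ahead of main
main is 6 commits ahead of feature

feature ahead: 20, main ahead: 6


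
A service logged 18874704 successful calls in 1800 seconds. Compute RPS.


Formula: throughput = requests / seconds
throughput = 18874704 / 1800
throughput = 10485.95 requests/second

10485.95 requests/second


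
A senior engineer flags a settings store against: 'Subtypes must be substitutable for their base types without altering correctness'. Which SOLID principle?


This describes the Liskov Substitution Principle (LSP)

Liskov Substitution Principle (LSP)


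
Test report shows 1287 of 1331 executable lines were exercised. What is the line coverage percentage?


Coverage = covered / total * 100
Coverage = 1287 / 1331 * 100
Coverage = 96.69%

96.69%


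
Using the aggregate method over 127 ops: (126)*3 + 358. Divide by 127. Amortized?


Formula: Amortized cost = Total cost / Operations
Total cost = (126 * 3) + (1 * 358)
Total cost = 378 + 358 = 736
Amortized = 736 / 127 = 5.7953

5.7953


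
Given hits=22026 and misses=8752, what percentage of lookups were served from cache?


Formula: hit rate = hits / (hits + misses) * 100
hit rate = 22026 / (22026 + 8752) * 100
hit rate = 22026 / 30778 * 100
hit rate = 71.56%

71.56%


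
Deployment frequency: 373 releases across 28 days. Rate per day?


Formula: deployments per day = releases / days
= 373 / 28
= 13.321 deploys/day
(equivalently, 93.25 deploys/week)

13.321 deploys/day


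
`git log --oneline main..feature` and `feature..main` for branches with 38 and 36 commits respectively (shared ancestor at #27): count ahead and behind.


Common ancestor: commit #27
feature commits after divergence: 38 - 27 = 11
main commits after divergence: 36 - 27 = 9
feature is 11 commits ahead of main
main is 9 commits ahead of feature

feature ahead: 11, main ahead: 9


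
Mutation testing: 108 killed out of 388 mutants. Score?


Mutation score = killed / total * 100
Mutation score = 108 / 388 * 100
Mutation score = 27.84%

27.84%


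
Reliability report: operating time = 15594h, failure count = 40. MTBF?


Formula: MTBF = Total operating time / Number of failures
MTBF = 15594 / 40
MTBF = 389.85 hours

389.85 hours


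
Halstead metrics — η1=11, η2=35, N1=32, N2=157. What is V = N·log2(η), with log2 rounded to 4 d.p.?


Formula: V = N * log2(η), where N = N1 + N2 and η = η1 + η2
η = 11 + 35 = 46
N = 32 + 157 = 189
log2(46) ≈ 5.5236
V = 189 * 5.5236 = 1043.96

1043.96


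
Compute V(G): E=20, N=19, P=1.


Formula: V(G) = E - N + 2P
V(G) = 20 - 19 + 2*1
V(G) = 1 + 2
V(G) = 3

3


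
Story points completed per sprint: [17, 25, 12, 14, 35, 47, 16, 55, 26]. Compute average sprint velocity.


Formula: Avg velocity = Total points / Number of sprints
Points: [17, 25, 12, 14, 35, 47, 16, 55, 26]
Sum = 17 + 25 + 12 + 14 + 35 + 47 + 16 + 55 + 26 = 247
Avg velocity = 247 / 9 = 27.44 points/sprint

27.44 points/sprint


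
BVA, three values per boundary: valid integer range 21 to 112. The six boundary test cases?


Range: [21, 112]
Boundaries: just below min, min, min+1, max-1, max, just above max
Values: [20, 21, 22, 111, 112, 113]

[20, 21, 22, 111, 112, 113]


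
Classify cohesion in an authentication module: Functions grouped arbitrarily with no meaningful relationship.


Reasoning: Worst: random grouping
Type: Coincidental cohesion

Coincidental cohesion


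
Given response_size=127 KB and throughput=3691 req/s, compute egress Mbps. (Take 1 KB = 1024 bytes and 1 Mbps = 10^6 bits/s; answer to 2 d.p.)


Formula: Mbps = payload_bytes * RPS * 8 / 1e6
Payload per request = 127 KB = 127 * 1024 = 130048 bytes
Total bytes/sec = 130048 * 3691 = 480007168
Total bits/sec = 480007168 * 8 = 3840057344
Mbps = 3840057344 / 1e6 = 3840.06

3840.06 Mbps


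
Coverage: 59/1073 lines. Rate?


Coverage = covered / total * 100
Coverage = 59 / 1073 * 100
Coverage = 5.5%

5.5%


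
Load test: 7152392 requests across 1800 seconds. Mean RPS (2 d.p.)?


Formula: throughput = requests / seconds
throughput = 7152392 / 1800
throughput = 3973.55 requests/second

3973.55 requests/second


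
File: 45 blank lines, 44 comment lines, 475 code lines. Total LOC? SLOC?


Total LOC = blank + comment + code
Total LOC = 45 + 44 + 475 = 564
SLOC (source only) = code = 475

Total LOC: 564, SLOC: 475


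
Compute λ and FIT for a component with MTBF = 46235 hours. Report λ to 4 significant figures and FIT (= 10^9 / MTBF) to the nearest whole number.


Formula: λ = 1 / MTBF; FIT = λ × 1e9 = 1e9 / MTBF
λ = 1 / 46235 ≈ 2.163e-05 failures/hour
FIT = 1e9 / 46235 ≈ 21629 failures per 1e9 hours (nearest whole number)

λ = 2.163e-05 /h, FIT = 21629


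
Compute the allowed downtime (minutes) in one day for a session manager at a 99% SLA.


Formula: allowed downtime = period * (100 - SLA) / 100
Period (day) = 1440 minutes
Unavailability fraction = (100 - 99.0) / 100
Allowed downtime = 1440 * (100 - 99.0) / 100
Allowed downtime = 14.4 minutes

14.4 minutes


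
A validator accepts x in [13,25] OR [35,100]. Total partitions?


Valid ranges: [13,25] and [35,100]
Class 1: x < 13 — invalid
Class 2: 13 ≤ x ≤ 25 — valid
Class 3: 25 < x < 35 — invalid (gap between ranges)
Class 4: 35 ≤ x ≤ 100 — valid
Class 5: x > 100 — invalid
Total equivalence classes: 5

5 equivalence classes


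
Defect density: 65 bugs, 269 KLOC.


Defect density = defects / KLOC
Defect density = 65 / 269
Defect density = 0.242 defects/KLOC

0.242 defects/KLOC


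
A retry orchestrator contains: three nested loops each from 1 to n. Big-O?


Reasoning: three levels of nesting over n
Complexity: O(n^3)

O(n^3)


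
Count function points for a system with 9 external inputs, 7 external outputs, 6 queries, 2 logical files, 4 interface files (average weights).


UFP = EI*4 + EO*5 + EQ*4 + ILF*10 + EIF*7
UFP = 9*4 + 7*5 + 6*4 + 2*10 + 4*7
UFP = 36 + 35 + 24 + 20 + 28
UFP = 143

143


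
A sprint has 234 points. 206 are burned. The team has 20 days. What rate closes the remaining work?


Formula: Required rate = Remaining points / Days left
Remaining = 234 - 206 = 28 points
Required rate = 28 / 20 = 1.4 points/day

1.4 points/day


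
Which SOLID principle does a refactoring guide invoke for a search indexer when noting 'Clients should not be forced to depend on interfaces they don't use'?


This describes the Interface Segregation Principle (ISP)

Interface Segregation Principle (ISP)


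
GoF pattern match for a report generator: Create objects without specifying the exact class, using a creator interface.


This matches the Factory Method pattern

Factory Method


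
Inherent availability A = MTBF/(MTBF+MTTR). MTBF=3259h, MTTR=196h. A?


Availability = MTBF / (MTBF + MTTR)
Availability = 3259 / (3259 + 196)
Availability = 3259 / 3455
Availability = 94.3271%

94.3271%


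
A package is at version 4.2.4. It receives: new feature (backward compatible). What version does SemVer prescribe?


Current: 4.2.4
Change category: 'new feature (backward compatible)' → minor bump
SemVer rule: minor bump → increment MINOR, reset PATCH to 0 (MAJOR unchanged)
New: 4.3.0

4.3.0


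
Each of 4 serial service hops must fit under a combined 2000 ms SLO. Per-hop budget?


Formula: per_stage = total_budget / stages
per_stage = 2000 / 4
per_stage = 500.0 ms

500.0 ms


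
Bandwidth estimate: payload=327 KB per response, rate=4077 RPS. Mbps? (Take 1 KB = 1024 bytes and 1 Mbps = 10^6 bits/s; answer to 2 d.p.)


Formula: Mbps = payload_bytes * RPS * 8 / 1e6
Payload per request = 327 KB = 327 * 1024 = 334848 bytes
Total bytes/sec = 334848 * 4077 = 1365175296
Total bits/sec = 1365175296 * 8 = 10921402368
Mbps = 10921402368 / 1e6 = 10921.4

10921.4 Mbps


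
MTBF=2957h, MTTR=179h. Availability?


Availability = MTBF / (MTBF + MTTR)
Availability = 2957 / (2957 + 179)
Availability = 2957 / 3136
Availability = 94.2921%

94.2921%


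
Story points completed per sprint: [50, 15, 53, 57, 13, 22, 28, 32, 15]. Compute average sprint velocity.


Formula: Avg velocity = Total points / Number of sprints
Points: [50, 15, 53, 57, 13, 22, 28, 32, 15]
Sum = 50 + 15 + 53 + 57 + 13 + 22 + 28 + 32 + 15 = 285
Avg velocity = 285 / 9 = 31.67 points/sprint

31.67 points/sprint


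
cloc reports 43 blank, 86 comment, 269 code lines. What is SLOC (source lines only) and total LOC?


Total LOC = blank + comment + code
Total LOC = 43 + 86 + 269 = 398
SLOC (source only) = code = 269

Total LOC: 398, SLOC: 269


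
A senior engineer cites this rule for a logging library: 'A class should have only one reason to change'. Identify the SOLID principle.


This describes the Single Responsibility Principle (SRP)

Single Responsibility Principle (SRP)


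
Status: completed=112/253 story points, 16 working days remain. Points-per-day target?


Formula: Required rate = Remaining points / Days left
Remaining = 253 - 112 = 141 points
Required rate = 141 / 16 = 8.81 points/day

8.81 points/day


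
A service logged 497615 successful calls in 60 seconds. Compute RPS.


Formula: throughput = requests / seconds
throughput = 497615 / 60
throughput = 8293.58 requests/second

8293.58 requests/second


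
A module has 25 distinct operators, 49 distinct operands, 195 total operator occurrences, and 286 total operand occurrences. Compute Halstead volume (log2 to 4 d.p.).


Formula: V = N * log2(η), where N = N1 + N2 and η = η1 + η2
η = 25 + 49 = 74
N = 195 + 286 = 481
log2(74) ≈ 6.2095
V = 481 * 6.2095 = 2986.77

2986.77


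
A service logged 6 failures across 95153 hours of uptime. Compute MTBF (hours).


Formula: MTBF = Total operating time / Number of failures
MTBF = 95153 / 6
MTBF = 15858.83 hours

15858.83 hours


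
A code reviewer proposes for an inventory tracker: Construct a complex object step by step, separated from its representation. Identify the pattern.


This matches the Builder pattern

Builder


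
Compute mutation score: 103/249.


Mutation score = killed / total * 100
Mutation score = 103 / 249 * 100
Mutation score = 41.37%

41.37%


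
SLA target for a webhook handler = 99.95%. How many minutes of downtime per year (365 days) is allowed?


Formula: allowed downtime = period * (100 - SLA) / 100
Period (year (365 days)) = 525600 minutes
Unavailability fraction = (100 - 99.95) / 100
Allowed downtime = 525600 * (100 - 99.95) / 100
Allowed downtime = 262.8 minutes

262.8 minutes


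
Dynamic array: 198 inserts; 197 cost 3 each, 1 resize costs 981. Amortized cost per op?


Formula: Amortized cost = Total cost / Operations
Total cost = (197 * 3) + (1 * 981)
Total cost = 591 + 981 = 1572
Amortized = 1572 / 198 = 7.9394

7.9394


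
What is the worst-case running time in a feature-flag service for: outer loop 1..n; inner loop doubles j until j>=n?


Reasoning: linear outer times logarithmic inner
Complexity: O(n log n)

O(n log n)


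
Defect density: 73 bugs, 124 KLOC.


Defect density = defects / KLOC
Defect density = 73 / 124
Defect density = 0.589 defects/KLOC

0.589 defects/KLOC


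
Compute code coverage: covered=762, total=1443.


Coverage = covered / total * 100
Coverage = 762 / 1443 * 100
Coverage = 52.81%

52.81%


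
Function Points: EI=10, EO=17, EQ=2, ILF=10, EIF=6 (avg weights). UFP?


UFP = EI*4 + EO*5 + EQ*4 + ILF*10 + EIF*7
UFP = 10*4 + 17*5 + 2*4 + 10*10 + 6*7
UFP = 40 + 85 + 8 + 100 + 42
UFP = 275

275


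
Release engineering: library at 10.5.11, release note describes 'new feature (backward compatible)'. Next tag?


Current: 10.5.11
Change category: 'new feature (backward compatible)' → minor bump
SemVer rule: minor bump → increment MINOR, reset PATCH to 0 (MAJOR unchanged)
New: 10.6.0

10.6.0


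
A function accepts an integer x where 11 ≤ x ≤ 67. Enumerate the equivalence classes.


Valid range: [11, 67]
Class 1: x < 11 — invalid
Class 2: 11 ≤ x ≤ 67 — valid
Class 3: x > 67 — invalid
Total equivalence classes: 3

3 equivalence classes


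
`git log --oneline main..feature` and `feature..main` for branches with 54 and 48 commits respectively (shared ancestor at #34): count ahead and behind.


Common ancestor: commit #34
feature commits after divergence: 54 - 34 = 20
main commits after divergence: 48 - 34 = 14
feature is 20 commits ahead of main
main is 14 commits ahead of feature

feature ahead: 20, main ahead: 14


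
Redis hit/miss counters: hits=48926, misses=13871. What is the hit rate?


Formula: hit rate = hits / (hits + misses) * 100
hit rate = 48926 / (48926 + 13871) * 100
hit rate = 48926 / 62797 * 100
hit rate = 77.91%

77.91%


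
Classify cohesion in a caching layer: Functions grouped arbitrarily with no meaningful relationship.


Reasoning: Worst: random grouping
Type: Coincidental cohesion

Coincidental cohesion


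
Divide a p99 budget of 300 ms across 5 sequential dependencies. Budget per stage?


Formula: per_stage = total_budget / stages
per_stage = 300 / 5
per_stage = 60.0 ms

60.0 ms


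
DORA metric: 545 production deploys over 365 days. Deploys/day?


Formula: deployments per day = releases / days
= 545 / 365
= 1.493 deploys/day
(equivalently, 10.45 deploys/week)

1.493 deploys/day


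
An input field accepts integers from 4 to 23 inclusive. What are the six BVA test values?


Range: [4, 23]
Boundaries: just below min, min, min+1, max-1, max, just above max
Values: [3, 4, 5, 22, 23, 24]

[3, 4, 5, 22, 23, 24]


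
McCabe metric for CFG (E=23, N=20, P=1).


Formula: V(G) = E - N + 2P
V(G) = 23 - 20 + 2*1
V(G) = 3 + 2
V(G) = 5

5


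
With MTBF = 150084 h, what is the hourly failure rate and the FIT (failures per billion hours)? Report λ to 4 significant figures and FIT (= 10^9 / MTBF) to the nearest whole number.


Formula: λ = 1 / MTBF; FIT = λ × 1e9 = 1e9 / MTBF
λ = 1 / 150084 ≈ 6.663e-06 failures/hour
FIT = 1e9 / 150084 ≈ 6663 failures per 1e9 hours (nearest whole number)

λ = 6.663e-06 /h, FIT = 6663


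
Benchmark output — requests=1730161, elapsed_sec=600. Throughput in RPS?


Formula: throughput = requests / seconds
throughput = 1730161 / 600
throughput = 2883.6 requests/second

2883.6 requests/second


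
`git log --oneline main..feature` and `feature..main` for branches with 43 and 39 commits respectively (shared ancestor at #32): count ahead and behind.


Common ancestor: commit #32
feature commits after divergence: 43 - 32 = 11
main commits after divergence: 39 - 32 = 7
feature is 11 commits ahead of main
main is 7 commits ahead of feature

feature ahead: 11, main ahead: 7


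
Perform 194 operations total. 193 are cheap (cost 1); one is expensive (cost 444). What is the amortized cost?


Formula: Amortized cost = Total cost / Operations
Total cost = (193 * 1) + (1 * 444)
Total cost = 193 + 444 = 637
Amortized = 637 / 194 = 3.2835

3.2835


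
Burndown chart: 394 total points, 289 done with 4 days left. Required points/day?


Formula: Required rate = Remaining points / Days left
Remaining = 394 - 289 = 105 points
Required rate = 105 / 4 = 26.25 points/day

26.25 points/day


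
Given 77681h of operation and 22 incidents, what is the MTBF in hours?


Formula: MTBF = Total operating time / Number of failures
MTBF = 77681 / 22
MTBF = 3530.95 hours

3530.95 hours


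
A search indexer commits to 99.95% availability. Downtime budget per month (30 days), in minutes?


Formula: allowed downtime = period * (100 - SLA) / 100
Period (month (30 days)) = 43200 minutes
Unavailability fraction = (100 - 99.95) / 100
Allowed downtime = 43200 * (100 - 99.95) / 100
Allowed downtime = 21.6 minutes

21.6 minutes


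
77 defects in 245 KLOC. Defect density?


Defect density = defects / KLOC
Defect density = 77 / 245
Defect density = 0.314 defects/KLOC

0.314 defects/KLOC


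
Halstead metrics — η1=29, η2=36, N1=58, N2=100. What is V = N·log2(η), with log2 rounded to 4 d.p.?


Formula: V = N * log2(η), where N = N1 + N2 and η = η1 + η2
η = 29 + 36 = 65
N = 58 + 100 = 158
log2(65) ≈ 6.0224
V = 158 * 6.0224 = 951.54

951.54


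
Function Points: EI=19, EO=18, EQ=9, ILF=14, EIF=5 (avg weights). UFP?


UFP = EI*4 + EO*5 + EQ*4 + ILF*10 + EIF*7
UFP = 19*4 + 18*5 + 9*4 + 14*10 + 5*7
UFP = 76 + 90 + 36 + 140 + 35
UFP = 377

377


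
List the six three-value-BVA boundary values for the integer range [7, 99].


Range: [7, 99]
Boundaries: just below min, min, min+1, max-1, max, just above max
Values: [6, 7, 8, 98, 99, 100]

[6, 7, 8, 98, 99, 100]


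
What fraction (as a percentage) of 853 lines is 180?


Coverage = covered / total * 100
Coverage = 180 / 853 * 100
Coverage = 21.1%

21.1%


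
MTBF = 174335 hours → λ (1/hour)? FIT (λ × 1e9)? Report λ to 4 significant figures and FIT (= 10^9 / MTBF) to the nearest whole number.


Formula: λ = 1 / MTBF; FIT = λ × 1e9 = 1e9 / MTBF
λ = 1 / 174335 ≈ 5.736e-06 failures/hour
FIT = 1e9 / 174335 ≈ 5736 failures per 1e9 hours (nearest whole number)

λ = 5.736e-06 /h, FIT = 5736


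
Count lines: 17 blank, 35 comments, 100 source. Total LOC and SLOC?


Total LOC = blank + comment + code
Total LOC = 17 + 35 + 100 = 152
SLOC (source only) = code = 100

Total LOC: 152, SLOC: 100


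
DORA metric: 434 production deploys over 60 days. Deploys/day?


Formula: deployments per day = releases / days
= 434 / 60
= 7.233 deploys/day
(equivalently, 50.63 deploys/week)

7.233 deploys/day


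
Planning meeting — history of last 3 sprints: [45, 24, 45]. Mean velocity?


Formula: Avg velocity = Total points / Number of sprints
Points: [45, 24, 45]
Sum = 45 + 24 + 45 = 114
Avg velocity = 114 / 3 = 38.0 points/sprint

38.0 points/sprint


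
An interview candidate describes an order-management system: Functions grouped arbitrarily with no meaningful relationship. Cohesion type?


Reasoning: Worst: random grouping
Type: Coincidental cohesion

Coincidental cohesion


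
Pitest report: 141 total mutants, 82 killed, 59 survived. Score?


Mutation score = killed / total * 100
Mutation score = 82 / 141 * 100
Mutation score = 58.16%

58.16%


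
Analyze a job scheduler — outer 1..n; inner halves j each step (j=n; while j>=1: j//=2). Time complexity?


Reasoning: n times log n
Complexity: O(n log n)

O(n log n)


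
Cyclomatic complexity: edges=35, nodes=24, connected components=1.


Formula: V(G) = E - N + 2P
V(G) = 35 - 24 + 2*1
V(G) = 11 + 2
V(G) = 13

13


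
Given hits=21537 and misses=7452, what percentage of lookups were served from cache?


Formula: hit rate = hits / (hits + misses) * 100
hit rate = 21537 / (21537 + 7452) * 100
hit rate = 21537 / 28989 * 100
hit rate = 74.29%

74.29%


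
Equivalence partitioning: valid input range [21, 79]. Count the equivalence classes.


Valid range: [21, 79]
Class 1: x < 21 — invalid
Class 2: 21 ≤ x ≤ 79 — valid
Class 3: x > 79 — invalid
Total equivalence classes: 3

3 equivalence classes


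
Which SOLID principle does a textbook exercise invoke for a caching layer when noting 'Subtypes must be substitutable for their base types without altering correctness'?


This describes the Liskov Substitution Principle (LSP)

Liskov Substitution Principle (LSP)


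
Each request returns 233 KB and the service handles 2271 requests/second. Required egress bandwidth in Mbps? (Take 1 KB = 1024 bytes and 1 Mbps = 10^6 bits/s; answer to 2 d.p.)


Formula: Mbps = payload_bytes * RPS * 8 / 1e6
Payload per request = 233 KB = 233 * 1024 = 238592 bytes
Total bytes/sec = 238592 * 2271 = 541842432
Total bits/sec = 541842432 * 8 = 4334739456
Mbps = 4334739456 / 1e6 = 4334.74

4334.74 Mbps


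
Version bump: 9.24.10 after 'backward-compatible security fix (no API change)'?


Current: 9.24.10
Change category: 'backward-compatible security fix (no API change)' → patch bump
SemVer rule: patch bump → increment PATCH (MAJOR and MINOR unchanged)
New: 9.24.11

9.24.11


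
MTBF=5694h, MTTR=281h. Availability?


Availability = MTBF / (MTBF + MTTR)
Availability = 5694 / (5694 + 281)
Availability = 5694 / 5975
Availability = 95.2971%

95.2971%


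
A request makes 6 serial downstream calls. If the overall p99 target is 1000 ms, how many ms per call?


Formula: per_stage = total_budget / stages
per_stage = 1000 / 6
per_stage = 166.67 ms

166.67 ms


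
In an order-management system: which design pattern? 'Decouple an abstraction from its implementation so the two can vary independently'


This matches the Bridge pattern

Bridge


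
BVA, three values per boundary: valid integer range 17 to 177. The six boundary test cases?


Range: [17, 177]
Boundaries: just below min, min, min+1, max-1, max, just above max
Values: [16, 17, 18, 176, 177, 178]

[16, 17, 18, 176, 177, 178]


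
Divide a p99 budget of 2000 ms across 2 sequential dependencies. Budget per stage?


Formula: per_stage = total_budget / stages
per_stage = 2000 / 2
per_stage = 1000.0 ms

1000.0 ms


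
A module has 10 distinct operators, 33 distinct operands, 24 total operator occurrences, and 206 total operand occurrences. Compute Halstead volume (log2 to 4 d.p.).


Formula: V = N * log2(η), where N = N1 + N2 and η = η1 + η2
η = 10 + 33 = 43
N = 24 + 206 = 230
log2(43) ≈ 5.4263
V = 230 * 5.4263 = 1248.05

1248.05


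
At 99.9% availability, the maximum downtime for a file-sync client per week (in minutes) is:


Formula: allowed downtime = period * (100 - SLA) / 100
Period (week) = 10080 minutes
Unavailability fraction = (100 - 99.9) / 100
Allowed downtime = 10080 * (100 - 99.9) / 100
Allowed downtime = 10.08 minutes

10.08 minutes


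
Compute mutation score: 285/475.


Mutation score = killed / total * 100
Mutation score = 285 / 475 * 100
Mutation score = 60.0%

60.0%


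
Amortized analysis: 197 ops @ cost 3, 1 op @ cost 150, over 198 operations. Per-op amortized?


Formula: Amortized cost = Total cost / Operations
Total cost = (197 * 3) + (1 * 150)
Total cost = 591 + 150 = 741
Amortized = 741 / 198 = 3.7424

3.7424


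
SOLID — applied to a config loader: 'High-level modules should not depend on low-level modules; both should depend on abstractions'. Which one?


This describes the Dependency Inversion Principle (DIP)

Dependency Inversion Principle (DIP)


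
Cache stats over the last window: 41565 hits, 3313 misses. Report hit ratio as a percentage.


Formula: hit rate = hits / (hits + misses) * 100
hit rate = 41565 / (41565 + 3313) * 100
hit rate = 41565 / 44878 * 100
hit rate = 92.62%

92.62%


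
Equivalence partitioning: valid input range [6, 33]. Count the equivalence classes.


Valid range: [6, 33]
Class 1: x < 6 — invalid
Class 2: 6 ≤ x ≤ 33 — valid
Class 3: x > 33 — invalid
Total equivalence classes: 3

3 equivalence classes


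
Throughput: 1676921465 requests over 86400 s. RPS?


Formula: throughput = requests / seconds
throughput = 1676921465 / 86400
throughput = 19408.81 requests/second

19408.81 requests/second


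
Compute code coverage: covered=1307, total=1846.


Coverage = covered / total * 100
Coverage = 1307 / 1846 * 100
Coverage = 70.8%

70.8%


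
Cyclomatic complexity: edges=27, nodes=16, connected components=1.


Formula: V(G) = E - N + 2P
V(G) = 27 - 16 + 2*1
V(G) = 11 + 2
V(G) = 13

13


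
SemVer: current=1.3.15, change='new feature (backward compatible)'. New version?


Current: 1.3.15
Change category: 'new feature (backward compatible)' → minor bump
SemVer rule: minor bump → increment MINOR, reset PATCH to 0 (MAJOR unchanged)
New: 1.4.0

1.4.0


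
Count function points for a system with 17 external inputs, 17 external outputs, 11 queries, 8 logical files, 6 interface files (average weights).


UFP = EI*4 + EO*5 + EQ*4 + ILF*10 + EIF*7
UFP = 17*4 + 17*5 + 11*4 + 8*10 + 6*7
UFP = 68 + 85 + 44 + 80 + 42
UFP = 319

319


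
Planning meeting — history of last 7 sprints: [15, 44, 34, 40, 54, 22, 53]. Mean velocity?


Formula: Avg velocity = Total points / Number of sprints
Points: [15, 44, 34, 40, 54, 22, 53]
Sum = 15 + 44 + 34 + 40 + 54 + 22 + 53 = 262
Avg velocity = 262 / 7 = 37.43 points/sprint

37.43 points/sprint


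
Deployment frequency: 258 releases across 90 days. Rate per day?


Formula: deployments per day = releases / days
= 258 / 90
= 2.867 deploys/day
(equivalently, 20.07 deploys/week)

2.867 deploys/day


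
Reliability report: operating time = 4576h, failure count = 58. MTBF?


Formula: MTBF = Total operating time / Number of failures
MTBF = 4576 / 58
MTBF = 78.9 hours

78.9 hours


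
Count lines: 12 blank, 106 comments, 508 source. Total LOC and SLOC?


Total LOC = blank + comment + code
Total LOC = 12 + 106 + 508 = 626
SLOC (source only) = code = 508

Total LOC: 626, SLOC: 508


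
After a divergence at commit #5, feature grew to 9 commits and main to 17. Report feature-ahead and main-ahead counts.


Common ancestor: commit #5
feature commits after divergence: 9 - 5 = 4
main commits after divergence: 17 - 5 = 12
feature is 4 commits ahead of main
main is 12 commits ahead of feature

feature ahead: 4, main ahead: 12


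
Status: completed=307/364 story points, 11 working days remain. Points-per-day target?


Formula: Required rate = Remaining points / Days left
Remaining = 364 - 307 = 57 points
Required rate = 57 / 11 = 5.18 points/day

5.18 points/day


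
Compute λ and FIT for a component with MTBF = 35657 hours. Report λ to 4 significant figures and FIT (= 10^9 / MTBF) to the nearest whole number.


Formula: λ = 1 / MTBF; FIT = λ × 1e9 = 1e9 / MTBF
λ = 1 / 35657 ≈ 2.804e-05 failures/hour
FIT = 1e9 / 35657 ≈ 28045 failures per 1e9 hours (nearest whole number)

λ = 2.804e-05 /h, FIT = 28045


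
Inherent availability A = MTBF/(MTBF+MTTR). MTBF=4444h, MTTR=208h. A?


Availability = MTBF / (MTBF + MTTR)
Availability = 4444 / (4444 + 208)
Availability = 4444 / 4652
Availability = 95.5288%

95.5288%


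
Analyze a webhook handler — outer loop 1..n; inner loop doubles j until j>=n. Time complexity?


Reasoning: linear outer times logarithmic inner
Complexity: O(n log n)

O(n log n)


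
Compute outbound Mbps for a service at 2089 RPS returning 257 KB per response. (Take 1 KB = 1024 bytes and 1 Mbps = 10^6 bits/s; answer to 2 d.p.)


Formula: Mbps = payload_bytes * RPS * 8 / 1e6
Payload per request = 257 KB = 257 * 1024 = 263168 bytes
Total bytes/sec = 263168 * 2089 = 549757952
Total bits/sec = 549757952 * 8 = 4398063616
Mbps = 4398063616 / 1e6 = 4398.06

4398.06 Mbps
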